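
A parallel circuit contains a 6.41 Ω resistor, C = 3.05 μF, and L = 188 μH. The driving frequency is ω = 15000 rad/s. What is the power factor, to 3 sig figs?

0.451

X_L = ωL = 2.82 Ω
X_C = 1/(ωC) = 21.9 Ω
Parallel: admittances add. Y = 1/R + 1/(jωL) + jωC
Y = (0.156 − j0.309) S
|Y| = 0.346 S → |Z| = 1/|Y| = 2.89 Ω, ∠Z = −∠Y = 63.2°
cos φ = cos(63.2°) = 0.451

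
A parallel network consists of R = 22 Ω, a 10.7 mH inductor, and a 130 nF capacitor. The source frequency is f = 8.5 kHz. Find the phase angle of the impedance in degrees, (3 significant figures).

ω = 2πf = 53410 rad/s
X_L = ωL = 571 Ω
X_C = 1/(ωC) = 144 Ω
Parallel: admittances add. Y = 1/R + 1/(jωL) + jωC
Y = (0.0455 + j0.00519) S
|Y| = 0.0458 S → |Z| = 1/|Y| = 21.9 Ω, ∠Z = −∠Y = -6.52°

-6.52°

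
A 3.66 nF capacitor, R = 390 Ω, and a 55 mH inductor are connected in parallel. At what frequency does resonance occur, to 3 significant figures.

ω₀ = 1/√(LC) = 1/√(0.055 × 3.66e-09) = 70480 rad/s
f₀ = ω₀/(2π) = 11.2 kHz

11.2 kHz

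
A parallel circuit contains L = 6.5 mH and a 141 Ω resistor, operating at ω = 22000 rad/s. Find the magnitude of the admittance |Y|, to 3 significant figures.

X_L = ωL = 143 Ω
Parallel: admittances add. Y = 1/R + 1/(jωL)
Y = (0.00709 − j0.00699) S
|Y| = 0.00996 S → |Z| = 1/|Y| = 100 Ω, ∠Z = −∠Y = 44.6°

9.96 mS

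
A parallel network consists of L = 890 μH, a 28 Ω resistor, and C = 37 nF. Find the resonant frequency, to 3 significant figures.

ω₀ = 1/√(LC) = 1/√(0.00089 × 3.7e-08) = 174300 rad/s
f₀ = ω₀/(2π) = 27.7 kHz

27.7 kHz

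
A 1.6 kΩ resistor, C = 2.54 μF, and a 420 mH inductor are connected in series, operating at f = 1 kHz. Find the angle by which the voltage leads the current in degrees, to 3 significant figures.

58.2°

ω = 2πf = 6283 rad/s
X_L = ωL = 2640 Ω
X_C = 1/(ωC) = 62.7 Ω
Net reactance X = X_L − X_C = 2580 Ω
Z = 1600 + j2580 Ω
|Z| = √(1600² + 2580²) = 3030 Ω
∠Z = arctan(2580/1600) = 58.2°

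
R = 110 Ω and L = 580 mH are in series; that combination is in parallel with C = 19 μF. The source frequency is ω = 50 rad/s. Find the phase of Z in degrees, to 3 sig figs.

8.64°

X_L = ωL = 29.0 Ω
X_C = 1/(ωC) = 1050 Ω
Branch 1 (R+jX_L): Z₁ = 110 + j29.0 Ω, |Z₁| = 114 Ω
Branch 2 (−jX_C): Z₂ = −j1050 Ω
Parallel: Z = Z₁Z₂/(Z₁+Z₂), |Z| = 116 Ω, ∠Z = 8.64°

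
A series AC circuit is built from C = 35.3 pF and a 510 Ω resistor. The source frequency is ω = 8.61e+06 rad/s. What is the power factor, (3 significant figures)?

X_C = 1/(ωC) = 3290 Ω
Z = 510 − j3290 Ω
|Z| = √(510² + 3290²) = 3330 Ω
∠Z = arctan(-3290/510) = -81.2°
cos φ = cos(-81.2°) = 0.153

0.153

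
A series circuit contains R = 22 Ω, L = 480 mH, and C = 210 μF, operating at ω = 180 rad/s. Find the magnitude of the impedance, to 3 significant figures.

63.9 Ω

X_L = ωL = 86.4 Ω
X_C = 1/(ωC) = 26.5 Ω
Net reactance X = X_L − X_C = 59.9 Ω
Z = 22.0 + j59.9 Ω
|Z| = √(22.0² + 59.9²) = 63.9 Ω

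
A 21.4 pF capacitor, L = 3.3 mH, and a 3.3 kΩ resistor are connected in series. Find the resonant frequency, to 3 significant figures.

ω₀ = 1/√(LC) = 1/√(0.0033 × 2.14e-11) = 3.763e+06 rad/s
f₀ = ω₀/(2π) = 599 kHz

599 kHz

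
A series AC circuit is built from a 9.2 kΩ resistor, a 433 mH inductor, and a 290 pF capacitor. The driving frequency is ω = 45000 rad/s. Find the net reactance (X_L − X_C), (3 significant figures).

-57100 Ω

X_L = ωL = 19500 Ω
X_C = 1/(ωC) = 76600 Ω
X = 19500 − 76600 = -57100 Ω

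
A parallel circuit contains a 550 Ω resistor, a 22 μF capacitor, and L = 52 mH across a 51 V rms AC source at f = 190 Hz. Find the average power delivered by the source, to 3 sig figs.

4.73 W

ω = 2πf = 1194 rad/s
X_L = ωL = 62.1 Ω
X_C = 1/(ωC) = 38.1 Ω
Parallel: admittances add. Y = 1/R + 1/(jωL) + jωC
Y = (0.00182 + j0.0102) S
|Y| = 0.0103 S → |Z| = 1/|Y| = 96.9 Ω, ∠Z = −∠Y = -79.8°
I = V/|Z| = 526 mA
P = VI cos φ = 51 × 0.526 × cos(-79.8°) = 4.73 W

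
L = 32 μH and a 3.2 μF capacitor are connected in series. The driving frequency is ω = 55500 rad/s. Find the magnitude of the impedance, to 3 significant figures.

X_L = ωL = 1.78 Ω
X_C = 1/(ωC) = 5.63 Ω
Net reactance X = X_L − X_C = -3.85 Ω
Z = − j3.85 Ω
|Z| = √(0² + 3.85²) = 3.85 Ω

3.85 Ω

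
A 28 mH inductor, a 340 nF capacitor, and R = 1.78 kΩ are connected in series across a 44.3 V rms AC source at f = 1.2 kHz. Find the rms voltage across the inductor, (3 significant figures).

5.23 V

ω = 2πf = 7540 rad/s
X_L = ωL = 211 Ω
X_C = 1/(ωC) = 390 Ω
Net reactance X = X_L − X_C = -179 Ω
Z = 1780 − j179 Ω
|Z| = √(1780² + 179²) = 1790 Ω
I = V/|Z| = 24.8 mA
V_L = I·|Z_L| = 0.0248 × 211 = 5.23 V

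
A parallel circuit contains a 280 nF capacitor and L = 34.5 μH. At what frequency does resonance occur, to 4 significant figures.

ω₀ = 1/√(LC) = 1/√(3.45e-05 × 2.8e-07) = 321700 rad/s
f₀ = ω₀/(2π) = 51.21 kHz

51.21 kHz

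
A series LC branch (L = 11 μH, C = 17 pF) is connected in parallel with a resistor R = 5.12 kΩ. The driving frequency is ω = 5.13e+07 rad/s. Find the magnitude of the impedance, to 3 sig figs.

X_L = ωL = 564 Ω
X_C = 1/(ωC) = 1150 Ω
Branch 1: Z₁ = R = 5120 Ω
Branch 2 (series LC): Z₂ = j(X_L − X_C) = −j582 Ω
Parallel: Z = Z₁Z₂/(Z₁+Z₂), |Z| = 579 Ω, ∠Z = -83.5°

579 Ω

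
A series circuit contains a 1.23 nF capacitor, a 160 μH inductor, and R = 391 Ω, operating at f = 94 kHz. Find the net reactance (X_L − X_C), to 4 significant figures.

-1282 Ω

ω = 2πf = 590600 rad/s
X_L = ωL = 94.50 Ω
X_C = 1/(ωC) = 1377 Ω
X = 94.50 − 1377 = -1282 Ω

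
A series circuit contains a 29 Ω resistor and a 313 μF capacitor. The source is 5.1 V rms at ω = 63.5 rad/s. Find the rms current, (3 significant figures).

X_C = 1/(ωC) = 50.3 Ω
Z = 29.0 − j50.3 Ω
|Z| = √(29.0² + 50.3²) = 58.1 Ω
I = V/|Z| = 5.1/58.1 = 87.8 mA

87.8 mA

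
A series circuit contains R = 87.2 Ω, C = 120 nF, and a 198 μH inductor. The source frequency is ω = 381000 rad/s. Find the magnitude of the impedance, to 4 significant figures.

X_L = ωL = 75.44 Ω
X_C = 1/(ωC) = 21.87 Ω
Net reactance X = X_L − X_C = 53.57 Ω
Z = 87.20 + j53.57 Ω
|Z| = √(87.20² + 53.57²) = 102.3 Ω

102.3 Ω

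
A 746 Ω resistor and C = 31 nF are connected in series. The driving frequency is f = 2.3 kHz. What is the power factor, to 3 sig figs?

0.317

ω = 2πf = 14450 rad/s
X_C = 1/(ωC) = 2230 Ω
Z = 746 − j2230 Ω
|Z| = √(746² + 2230²) = 2350 Ω
∠Z = arctan(-2230/746) = -71.5°
cos φ = cos(-71.5°) = 0.317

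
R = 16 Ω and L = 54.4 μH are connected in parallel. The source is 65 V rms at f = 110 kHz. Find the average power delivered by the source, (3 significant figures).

ω = 2πf = 691200 rad/s
X_L = ωL = 37.6 Ω
Parallel: admittances add. Y = 1/R + 1/(jωL)
Y = (0.0625 − j0.0266) S
|Y| = 0.0679 S → |Z| = 1/|Y| = 14.7 Ω, ∠Z = −∠Y = 23.1°
I = V/|Z| = 4.42 A
P = VI cos φ = 65 × 4.42 × cos(23.1°) = 264 W

264 W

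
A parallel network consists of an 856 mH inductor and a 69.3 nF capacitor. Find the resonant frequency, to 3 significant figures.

653 Hz

ω₀ = 1/√(LC) = 1/√(0.856 × 6.93e-08) = 4106 rad/s
f₀ = ω₀/(2π) = 653 Hz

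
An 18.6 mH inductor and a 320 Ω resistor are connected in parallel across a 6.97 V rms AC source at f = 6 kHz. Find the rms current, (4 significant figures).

ω = 2πf = 37700 rad/s
X_L = ωL = 701.2 Ω
Parallel: admittances add. Y = 1/R + 1/(jωL)
Y = (0.003125 − j0.001426) S
|Y| = 0.003435 S → |Z| = 1/|Y| = 291.1 Ω, ∠Z = −∠Y = 24.53°
I = V/|Z| = 6.97/291.1 = 23.94 mA

23.94 mA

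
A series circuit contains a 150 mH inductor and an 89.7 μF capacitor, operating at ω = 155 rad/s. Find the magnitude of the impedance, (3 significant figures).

48.7 Ω

X_L = ωL = 23.2 Ω
X_C = 1/(ωC) = 71.9 Ω
Net reactance X = X_L − X_C = -48.7 Ω
Z = − j48.7 Ω
|Z| = √(0² + 48.7²) = 48.7 Ω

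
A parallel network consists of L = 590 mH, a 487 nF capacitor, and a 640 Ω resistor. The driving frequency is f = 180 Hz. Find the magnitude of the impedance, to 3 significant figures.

ω = 2πf = 1131 rad/s
X_L = ωL = 667 Ω
X_C = 1/(ωC) = 1820 Ω
Parallel: admittances add. Y = 1/R + 1/(jωL) + jωC
Y = (0.00156 − j0.000948) S
|Y| = 0.00183 S → |Z| = 1/|Y| = 547 Ω, ∠Z = −∠Y = 31.2°

547 Ω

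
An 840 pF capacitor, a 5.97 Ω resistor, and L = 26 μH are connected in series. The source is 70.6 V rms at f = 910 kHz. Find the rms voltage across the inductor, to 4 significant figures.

175.4 V

ω = 2πf = 5.718e+06 rad/s
X_L = ωL = 148.7 Ω
X_C = 1/(ωC) = 208.2 Ω
Net reactance X = X_L − X_C = -59.55 Ω
Z = 5.970 − j59.55 Ω
|Z| = √(5.970² + 59.55²) = 59.85 Ω
I = V/|Z| = 1.180 A
V_L = I·|Z_L| = 1.180 × 148.7 = 175.4 V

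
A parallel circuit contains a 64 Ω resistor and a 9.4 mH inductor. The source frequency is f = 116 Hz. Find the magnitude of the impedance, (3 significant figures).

6.81 Ω

ω = 2πf = 728.8 rad/s
X_L = ωL = 6.85 Ω
Parallel: admittances add. Y = 1/R + 1/(jωL)
Y = (0.0156 − j0.146) S
|Y| = 0.147 S → |Z| = 1/|Y| = 6.81 Ω, ∠Z = −∠Y = 83.9°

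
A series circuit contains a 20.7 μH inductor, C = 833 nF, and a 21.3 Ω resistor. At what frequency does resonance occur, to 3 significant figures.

ω₀ = 1/√(LC) = 1/√(2.07e-05 × 8.33e-07) = 240800 rad/s
f₀ = ω₀/(2π) = 38.3 kHz

38.3 kHz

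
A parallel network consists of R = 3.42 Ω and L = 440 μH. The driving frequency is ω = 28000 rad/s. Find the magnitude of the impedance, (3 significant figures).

X_L = ωL = 12.3 Ω
Parallel: admittances add. Y = 1/R + 1/(jωL)
Y = (0.292 − j0.0812) S
|Y| = 0.303 S → |Z| = 1/|Y| = 3.30 Ω, ∠Z = −∠Y = 15.5°

3.30 Ω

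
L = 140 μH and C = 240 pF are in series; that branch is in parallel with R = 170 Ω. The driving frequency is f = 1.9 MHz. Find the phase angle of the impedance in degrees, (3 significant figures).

7.33°

ω = 2πf = 1.194e+07 rad/s
X_L = ωL = 1670 Ω
X_C = 1/(ωC) = 349 Ω
Branch 1: Z₁ = R = 170 Ω
Branch 2 (series LC): Z₂ = j(X_L − X_C) = j1320 Ω
Parallel: Z = Z₁Z₂/(Z₁+Z₂), |Z| = 169 Ω, ∠Z = 7.33°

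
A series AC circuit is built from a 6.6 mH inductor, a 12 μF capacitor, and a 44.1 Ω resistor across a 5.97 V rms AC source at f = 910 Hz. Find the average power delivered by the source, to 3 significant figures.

633 mW

ω = 2πf = 5718 rad/s
X_L = ωL = 37.7 Ω
X_C = 1/(ωC) = 14.6 Ω
Net reactance X = X_L − X_C = 23.2 Ω
Z = 44.1 + j23.2 Ω
|Z| = √(44.1² + 23.2²) = 49.8 Ω
∠Z = arctan(23.2/44.1) = 27.7°
I = V/|Z| = 120 mA
P = VI cos φ = 5.97 × 0.120 × cos(27.7°) = 633 mW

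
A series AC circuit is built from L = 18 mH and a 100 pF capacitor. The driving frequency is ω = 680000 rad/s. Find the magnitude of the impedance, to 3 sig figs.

X_L = ωL = 12200 Ω
X_C = 1/(ωC) = 14700 Ω
Net reactance X = X_L − X_C = -2470 Ω
Z = − j2470 Ω
|Z| = √(0² + 2470²) = 2470 Ω

2470 Ω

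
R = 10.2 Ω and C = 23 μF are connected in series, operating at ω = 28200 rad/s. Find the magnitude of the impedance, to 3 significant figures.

X_C = 1/(ωC) = 1.54 Ω
Z = 10.2 − j1.54 Ω
|Z| = √(10.2² + 1.54²) = 10.3 Ω

10.3 Ω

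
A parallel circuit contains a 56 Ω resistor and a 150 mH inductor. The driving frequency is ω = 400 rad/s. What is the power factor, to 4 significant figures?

0.7311

X_L = ωL = 60.00 Ω
Parallel: admittances add. Y = 1/R + 1/(jωL)
Y = (0.01786 − j0.01667) S
|Y| = 0.02443 S → |Z| = 1/|Y| = 40.94 Ω, ∠Z = −∠Y = 43.03°
cos φ = cos(43.03°) = 0.7311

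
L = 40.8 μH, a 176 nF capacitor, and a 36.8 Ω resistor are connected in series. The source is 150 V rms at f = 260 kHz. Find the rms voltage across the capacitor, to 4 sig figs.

ω = 2πf = 1.634e+06 rad/s
X_L = ωL = 66.65 Ω
X_C = 1/(ωC) = 3.478 Ω
Net reactance X = X_L − X_C = 63.17 Ω
Z = 36.80 + j63.17 Ω
|Z| = √(36.80² + 63.17²) = 73.11 Ω
I = V/|Z| = 2.052 A
V_C = I·|Z_C| = 2.052 × 3.478 = 7.136 V

7.136 V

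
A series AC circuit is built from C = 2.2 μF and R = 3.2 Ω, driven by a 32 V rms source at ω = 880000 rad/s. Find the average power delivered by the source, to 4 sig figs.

X_C = 1/(ωC) = 0.5165 Ω
Z = 3.200 − j0.5165 Ω
|Z| = √(3.200² + 0.5165²) = 3.241 Ω
∠Z = arctan(-0.5165/3.200) = -9.169°
I = V/|Z| = 9.872 A
P = VI cos φ = 32 × 9.872 × cos(-9.169°) = 311.9 W

311.9 W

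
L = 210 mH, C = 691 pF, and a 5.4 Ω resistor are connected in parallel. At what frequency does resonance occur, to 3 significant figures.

ω₀ = 1/√(LC) = 1/√(0.21 × 6.91e-10) = 83010 rad/s
f₀ = ω₀/(2π) = 13.2 kHz

13.2 kHz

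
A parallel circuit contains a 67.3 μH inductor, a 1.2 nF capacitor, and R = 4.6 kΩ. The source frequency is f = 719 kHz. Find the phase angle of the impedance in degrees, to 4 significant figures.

-84.18°

ω = 2πf = 4.518e+06 rad/s
X_L = ωL = 304.0 Ω
X_C = 1/(ωC) = 184.5 Ω
Parallel: admittances add. Y = 1/R + 1/(jωL) + jωC
Y = (0.0002174 + j0.002132) S
|Y| = 0.002143 S → |Z| = 1/|Y| = 466.6 Ω, ∠Z = −∠Y = -84.18°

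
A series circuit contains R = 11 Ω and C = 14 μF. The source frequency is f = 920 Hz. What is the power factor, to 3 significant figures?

ω = 2πf = 5781 rad/s
X_C = 1/(ωC) = 12.4 Ω
Z = 11.0 − j12.4 Ω
|Z| = √(11.0² + 12.4²) = 16.5 Ω
∠Z = arctan(-12.4/11.0) = -48.3°
cos φ = cos(-48.3°) = 0.665

0.665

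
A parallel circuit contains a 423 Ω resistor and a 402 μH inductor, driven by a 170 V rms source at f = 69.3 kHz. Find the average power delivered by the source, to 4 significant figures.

ω = 2πf = 435400 rad/s
X_L = ωL = 175.0 Ω
Parallel: admittances add. Y = 1/R + 1/(jωL)
Y = (0.002364 − j0.005713) S
|Y| = 0.006183 S → |Z| = 1/|Y| = 161.7 Ω, ∠Z = −∠Y = 67.52°
I = V/|Z| = 1.051 A
P = VI cos φ = 170 × 1.051 × cos(67.52°) = 68.32 W

68.32 W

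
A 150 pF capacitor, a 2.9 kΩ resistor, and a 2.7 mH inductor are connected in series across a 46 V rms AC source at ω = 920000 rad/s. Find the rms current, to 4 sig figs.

8.250 mA

X_L = ωL = 2484 Ω
X_C = 1/(ωC) = 7246 Ω
Net reactance X = X_L − X_C = -4762 Ω
Z = 2900 − j4762 Ω
|Z| = √(2900² + 4762²) = 5576 Ω
I = V/|Z| = 46/5576 = 8.250 mA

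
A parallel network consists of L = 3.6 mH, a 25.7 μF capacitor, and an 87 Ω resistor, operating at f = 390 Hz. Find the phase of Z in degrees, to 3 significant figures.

ω = 2πf = 2450 rad/s
X_L = ωL = 8.82 Ω
X_C = 1/(ωC) = 15.9 Ω
Parallel: admittances add. Y = 1/R + 1/(jωL) + jωC
Y = (0.0115 − j0.0504) S
|Y| = 0.0517 S → |Z| = 1/|Y| = 19.4 Ω, ∠Z = −∠Y = 77.1°

77.1°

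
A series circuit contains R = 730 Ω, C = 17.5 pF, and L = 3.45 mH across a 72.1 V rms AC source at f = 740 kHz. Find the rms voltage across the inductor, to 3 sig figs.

ω = 2πf = 4.65e+06 rad/s
X_L = ωL = 16000 Ω
X_C = 1/(ωC) = 12300 Ω
Net reactance X = X_L − X_C = 3750 Ω
Z = 730 + j3750 Ω
|Z| = √(730² + 3750²) = 3820 Ω
I = V/|Z| = 18.9 mA
V_L = I·|Z_L| = 0.0189 × 16000 = 303 V

303 V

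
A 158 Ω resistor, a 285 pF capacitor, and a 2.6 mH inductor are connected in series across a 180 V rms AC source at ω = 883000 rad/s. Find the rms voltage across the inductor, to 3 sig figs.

245 V

X_L = ωL = 2300 Ω
X_C = 1/(ωC) = 3970 Ω
Net reactance X = X_L − X_C = -1680 Ω
Z = 158 − j1680 Ω
|Z| = √(158² + 1680²) = 1690 Ω
I = V/|Z| = 107 mA
V_L = I·|Z_L| = 0.107 × 2300 = 245 V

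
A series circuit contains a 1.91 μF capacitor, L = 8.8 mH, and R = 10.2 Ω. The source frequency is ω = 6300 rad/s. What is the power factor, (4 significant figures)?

0.3459

X_L = ωL = 55.44 Ω
X_C = 1/(ωC) = 83.10 Ω
Net reactance X = X_L − X_C = -27.66 Ω
Z = 10.20 − j27.66 Ω
|Z| = √(10.20² + 27.66²) = 29.49 Ω
∠Z = arctan(-27.66/10.20) = -69.76°
cos φ = cos(-69.76°) = 0.3459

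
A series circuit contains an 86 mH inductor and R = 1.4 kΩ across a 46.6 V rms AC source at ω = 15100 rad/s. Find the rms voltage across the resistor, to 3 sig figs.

34.2 V

X_L = ωL = 1300 Ω
Z = 1400 + j1300 Ω
|Z| = √(1400² + 1300²) = 1910 Ω
I = V/|Z| = 24.4 mA
V_R = I·|Z_R| = 0.0244 × 1400 = 34.2 V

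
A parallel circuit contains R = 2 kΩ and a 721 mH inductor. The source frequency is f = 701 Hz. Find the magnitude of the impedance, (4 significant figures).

1692 Ω

ω = 2πf = 4405 rad/s
X_L = ωL = 3176 Ω
Parallel: admittances add. Y = 1/R + 1/(jωL)
Y = (0.0005000 − j0.0003149) S
|Y| = 0.0005909 S → |Z| = 1/|Y| = 1692 Ω, ∠Z = −∠Y = 32.20°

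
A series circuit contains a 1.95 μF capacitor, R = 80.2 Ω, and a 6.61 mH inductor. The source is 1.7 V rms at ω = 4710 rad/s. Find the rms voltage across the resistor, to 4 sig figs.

X_L = ωL = 31.13 Ω
X_C = 1/(ωC) = 108.9 Ω
Net reactance X = X_L − X_C = -77.75 Ω
Z = 80.20 − j77.75 Ω
|Z| = √(80.20² + 77.75²) = 111.7 Ω
I = V/|Z| = 15.22 mA
V_R = I·|Z_R| = 0.01522 × 80.20 = 1.221 V

1.221 V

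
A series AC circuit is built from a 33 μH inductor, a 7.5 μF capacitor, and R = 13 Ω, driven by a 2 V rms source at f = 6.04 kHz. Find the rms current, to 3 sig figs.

ω = 2πf = 37950 rad/s
X_L = ωL = 1.25 Ω
X_C = 1/(ωC) = 3.51 Ω
Net reactance X = X_L − X_C = -2.26 Ω
Z = 13.0 − j2.26 Ω
|Z| = √(13.0² + 2.26²) = 13.2 Ω
I = V/|Z| = 2/13.2 = 152 mA

152 mA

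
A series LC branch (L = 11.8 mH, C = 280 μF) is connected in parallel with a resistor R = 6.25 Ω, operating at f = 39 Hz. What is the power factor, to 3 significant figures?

ω = 2πf = 245.0 rad/s
X_L = ωL = 2.89 Ω
X_C = 1/(ωC) = 14.6 Ω
Branch 1: Z₁ = R = 6.25 Ω
Branch 2 (series LC): Z₂ = j(X_L − X_C) = −j11.7 Ω
Parallel: Z = Z₁Z₂/(Z₁+Z₂), |Z| = 5.51 Ω, ∠Z = -28.1°
cos φ = cos(-28.1°) = 0.882

0.882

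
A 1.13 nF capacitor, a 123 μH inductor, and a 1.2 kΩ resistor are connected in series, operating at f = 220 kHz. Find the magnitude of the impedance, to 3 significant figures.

1290 Ω

ω = 2πf = 1.382e+06 rad/s
X_L = ωL = 170 Ω
X_C = 1/(ωC) = 640 Ω
Net reactance X = X_L − X_C = -470 Ω
Z = 1200 − j470 Ω
|Z| = √(1200² + 470²) = 1290 Ω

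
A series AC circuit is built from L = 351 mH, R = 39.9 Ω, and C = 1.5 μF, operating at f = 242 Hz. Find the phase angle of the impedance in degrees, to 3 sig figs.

67.3°

ω = 2πf = 1521 rad/s
X_L = ωL = 534 Ω
X_C = 1/(ωC) = 438 Ω
Net reactance X = X_L − X_C = 95.3 Ω
Z = 39.9 + j95.3 Ω
|Z| = √(39.9² + 95.3²) = 103 Ω
∠Z = arctan(95.3/39.9) = 67.3°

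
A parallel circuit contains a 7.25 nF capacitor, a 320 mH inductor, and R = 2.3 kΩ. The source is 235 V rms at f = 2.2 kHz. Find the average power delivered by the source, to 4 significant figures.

ω = 2πf = 13820 rad/s
X_L = ωL = 4423 Ω
X_C = 1/(ωC) = 9978 Ω
Parallel: admittances add. Y = 1/R + 1/(jωL) + jωC
Y = (0.0004348 − j0.0001259) S
|Y| = 0.0004526 S → |Z| = 1/|Y| = 2209 Ω, ∠Z = −∠Y = 16.14°
I = V/|Z| = 106.4 mA
P = VI cos φ = 235 × 0.1064 × cos(16.14°) = 24.01 W

24.01 W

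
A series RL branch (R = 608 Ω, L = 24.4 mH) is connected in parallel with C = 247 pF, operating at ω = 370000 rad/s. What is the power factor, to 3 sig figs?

X_L = ωL = 9030 Ω
X_C = 1/(ωC) = 10900 Ω
Branch 1 (R+jX_L): Z₁ = 608 + j9030 Ω, |Z₁| = 9050 Ω
Branch 2 (−jX_C): Z₂ = −j10900 Ω
Parallel: Z = Z₁Z₂/(Z₁+Z₂), |Z| = 49300 Ω, ∠Z = 68.5°
cos φ = cos(68.5°) = 0.366

0.366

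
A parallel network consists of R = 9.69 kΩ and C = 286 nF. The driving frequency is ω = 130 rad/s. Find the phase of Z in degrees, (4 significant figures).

X_C = 1/(ωC) = 26900 Ω
Parallel: admittances add. Y = 1/R + jωC
Y = (0.0001032 + j3.718e-05) S
|Y| = 0.0001097 S → |Z| = 1/|Y| = 9116 Ω, ∠Z = −∠Y = -19.81°

-19.81°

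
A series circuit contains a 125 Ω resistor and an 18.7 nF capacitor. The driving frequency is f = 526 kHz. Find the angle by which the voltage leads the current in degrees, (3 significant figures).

-7.38°

ω = 2πf = 3.305e+06 rad/s
X_C = 1/(ωC) = 16.2 Ω
Z = 125 − j16.2 Ω
|Z| = √(125² + 16.2²) = 126 Ω
∠Z = arctan(-16.2/125) = -7.38°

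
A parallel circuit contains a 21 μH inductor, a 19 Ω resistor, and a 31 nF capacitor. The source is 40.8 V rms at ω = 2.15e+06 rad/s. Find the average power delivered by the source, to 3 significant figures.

X_L = ωL = 45.1 Ω
X_C = 1/(ωC) = 15.0 Ω
Parallel: admittances add. Y = 1/R + 1/(jωL) + jωC
Y = (0.0526 + j0.0445) S
|Y| = 0.0689 S → |Z| = 1/|Y| = 14.5 Ω, ∠Z = −∠Y = -40.2°
I = V/|Z| = 2.81 A
P = VI cos φ = 40.8 × 2.81 × cos(-40.2°) = 87.6 W

87.6 W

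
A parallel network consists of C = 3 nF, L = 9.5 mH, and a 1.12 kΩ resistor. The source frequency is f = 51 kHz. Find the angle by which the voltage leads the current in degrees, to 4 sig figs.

-35.33°

ω = 2πf = 320400 rad/s
X_L = ωL = 3044 Ω
X_C = 1/(ωC) = 1040 Ω
Parallel: admittances add. Y = 1/R + 1/(jωL) + jωC
Y = (0.0008929 + j0.0006328) S
|Y| = 0.001094 S → |Z| = 1/|Y| = 913.8 Ω, ∠Z = −∠Y = -35.33°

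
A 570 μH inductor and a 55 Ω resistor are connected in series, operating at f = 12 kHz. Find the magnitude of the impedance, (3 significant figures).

ω = 2πf = 75400 rad/s
X_L = ωL = 43.0 Ω
Z = 55.0 + j43.0 Ω
|Z| = √(55.0² + 43.0²) = 69.8 Ω

69.8 Ω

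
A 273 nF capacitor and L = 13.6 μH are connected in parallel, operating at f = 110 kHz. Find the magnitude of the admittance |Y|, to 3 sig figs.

82.3 mS

ω = 2πf = 691200 rad/s
X_L = ωL = 9.40 Ω
X_C = 1/(ωC) = 5.30 Ω
Parallel: admittances add. Y = 1/(jωL) + jωC
Y = (0 + j0.0823) S
|Y| = 0.0823 S → |Z| = 1/|Y| = 12.2 Ω, ∠Z = −∠Y = -90.0°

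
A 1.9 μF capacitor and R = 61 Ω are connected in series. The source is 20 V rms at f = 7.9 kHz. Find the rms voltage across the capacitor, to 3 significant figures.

ω = 2πf = 49640 rad/s
X_C = 1/(ωC) = 10.6 Ω
Z = 61.0 − j10.6 Ω
|Z| = √(61.0² + 10.6²) = 61.9 Ω
I = V/|Z| = 323 mA
V_C = I·|Z_C| = 0.323 × 10.6 = 3.43 V

3.43 V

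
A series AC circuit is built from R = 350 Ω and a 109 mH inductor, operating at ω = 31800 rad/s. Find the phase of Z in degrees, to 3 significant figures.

84.2°

X_L = ωL = 3470 Ω
Z = 350 + j3470 Ω
|Z| = √(350² + 3470²) = 3480 Ω
∠Z = arctan(3470/350) = 84.2°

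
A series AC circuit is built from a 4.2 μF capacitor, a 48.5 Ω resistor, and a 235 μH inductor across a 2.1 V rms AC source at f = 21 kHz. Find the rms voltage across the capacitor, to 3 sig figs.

ω = 2πf = 131900 rad/s
X_L = ωL = 31.0 Ω
X_C = 1/(ωC) = 1.80 Ω
Net reactance X = X_L − X_C = 29.2 Ω
Z = 48.5 + j29.2 Ω
|Z| = √(48.5² + 29.2²) = 56.6 Ω
I = V/|Z| = 37.1 mA
V_C = I·|Z_C| = 0.0371 × 1.80 = 0.0669 V

0.0669 V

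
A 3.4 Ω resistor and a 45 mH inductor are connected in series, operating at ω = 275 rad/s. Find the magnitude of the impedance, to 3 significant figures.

12.8 Ω

X_L = ωL = 12.4 Ω
Z = 3.40 + j12.4 Ω
|Z| = √(3.40² + 12.4²) = 12.8 Ω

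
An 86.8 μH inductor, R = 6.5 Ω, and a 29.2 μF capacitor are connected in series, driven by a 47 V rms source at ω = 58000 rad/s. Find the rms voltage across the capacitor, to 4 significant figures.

X_L = ωL = 5.034 Ω
X_C = 1/(ωC) = 0.5905 Ω
Net reactance X = X_L − X_C = 4.444 Ω
Z = 6.500 + j4.444 Ω
|Z| = √(6.500² + 4.444²) = 7.874 Ω
I = V/|Z| = 5.969 A
V_C = I·|Z_C| = 5.969 × 0.5905 = 3.524 V

3.524 V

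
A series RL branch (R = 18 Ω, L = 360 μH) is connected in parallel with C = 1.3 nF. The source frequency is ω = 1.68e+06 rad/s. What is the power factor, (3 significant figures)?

X_L = ωL = 605 Ω
X_C = 1/(ωC) = 458 Ω
Branch 1 (R+jX_L): Z₁ = 18.0 + j605 Ω, |Z₁| = 605 Ω
Branch 2 (−jX_C): Z₂ = −j458 Ω
Parallel: Z = Z₁Z₂/(Z₁+Z₂), |Z| = 1870 Ω, ∠Z = -84.7°
cos φ = cos(-84.7°) = 0.0920

0.0920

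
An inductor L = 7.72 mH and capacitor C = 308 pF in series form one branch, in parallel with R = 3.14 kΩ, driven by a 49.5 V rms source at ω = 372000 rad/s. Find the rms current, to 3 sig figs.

17.9 mA

X_L = ωL = 2870 Ω
X_C = 1/(ωC) = 8730 Ω
Branch 1: Z₁ = R = 3140 Ω
Branch 2 (series LC): Z₂ = j(X_L − X_C) = −j5860 Ω
Parallel: Z = Z₁Z₂/(Z₁+Z₂), |Z| = 2770 Ω, ∠Z = -28.2°
I = V/|Z| = 49.5/2770 = 17.9 mA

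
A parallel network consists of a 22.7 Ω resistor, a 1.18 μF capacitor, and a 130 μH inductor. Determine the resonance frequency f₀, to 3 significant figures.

12.9 kHz

ω₀ = 1/√(LC) = 1/√(0.00013 × 1.18e-06) = 80740 rad/s
f₀ = ω₀/(2π) = 12.9 kHz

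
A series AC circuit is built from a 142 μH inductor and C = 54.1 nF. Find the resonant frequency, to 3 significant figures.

ω₀ = 1/√(LC) = 1/√(0.000142 × 5.41e-08) = 360800 rad/s
f₀ = ω₀/(2π) = 57.4 kHz

57.4 kHz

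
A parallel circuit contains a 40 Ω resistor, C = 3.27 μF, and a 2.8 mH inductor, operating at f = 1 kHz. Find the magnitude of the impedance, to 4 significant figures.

22.69 Ω

ω = 2πf = 6283 rad/s
X_L = ωL = 17.59 Ω
X_C = 1/(ωC) = 48.67 Ω
Parallel: admittances add. Y = 1/R + 1/(jωL) + jωC
Y = (0.02500 − j0.03630) S
|Y| = 0.04407 S → |Z| = 1/|Y| = 22.69 Ω, ∠Z = −∠Y = 55.44°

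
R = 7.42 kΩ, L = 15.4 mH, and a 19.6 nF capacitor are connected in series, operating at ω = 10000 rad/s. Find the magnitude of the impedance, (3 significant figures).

X_L = ωL = 154 Ω
X_C = 1/(ωC) = 5100 Ω
Net reactance X = X_L − X_C = -4950 Ω
Z = 7420 − j4950 Ω
|Z| = √(7420² + 4950²) = 8920 Ω

8920 Ω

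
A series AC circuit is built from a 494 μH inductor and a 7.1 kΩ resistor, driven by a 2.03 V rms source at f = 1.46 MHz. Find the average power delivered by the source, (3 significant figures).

ω = 2πf = 9.173e+06 rad/s
X_L = ωL = 4530 Ω
Z = 7100 + j4530 Ω
|Z| = √(7100² + 4530²) = 8420 Ω
∠Z = arctan(4530/7100) = 32.5°
I = V/|Z| = 241 μA
P = VI cos φ = 2.03 × 0.000241 × cos(32.5°) = 412 μW

412 μW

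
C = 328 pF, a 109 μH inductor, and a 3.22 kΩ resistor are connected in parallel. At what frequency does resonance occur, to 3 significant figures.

ω₀ = 1/√(LC) = 1/√(0.000109 × 3.28e-10) = 5.289e+06 rad/s
f₀ = ω₀/(2π) = 842 kHz

842 kHz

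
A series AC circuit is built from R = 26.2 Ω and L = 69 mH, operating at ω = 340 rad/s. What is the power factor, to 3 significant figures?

X_L = ωL = 23.5 Ω
Z = 26.2 + j23.5 Ω
|Z| = √(26.2² + 23.5²) = 35.2 Ω
∠Z = arctan(23.5/26.2) = 41.8°
cos φ = cos(41.8°) = 0.745

0.745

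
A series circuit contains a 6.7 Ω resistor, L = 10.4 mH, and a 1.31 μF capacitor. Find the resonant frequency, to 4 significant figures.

1.364 kHz

ω₀ = 1/√(LC) = 1/√(0.0104 × 1.31e-06) = 8567 rad/s
f₀ = ω₀/(2π) = 1.364 kHz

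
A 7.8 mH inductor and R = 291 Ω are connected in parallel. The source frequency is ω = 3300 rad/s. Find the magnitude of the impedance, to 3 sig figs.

X_L = ωL = 25.7 Ω
Parallel: admittances add. Y = 1/R + 1/(jωL)
Y = (0.00344 − j0.0389) S
|Y| = 0.0390 S → |Z| = 1/|Y| = 25.6 Ω, ∠Z = −∠Y = 84.9°

25.6 Ω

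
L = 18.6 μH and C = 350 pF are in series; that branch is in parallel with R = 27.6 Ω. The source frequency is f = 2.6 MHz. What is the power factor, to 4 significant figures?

0.9779

ω = 2πf = 1.634e+07 rad/s
X_L = ωL = 303.9 Ω
X_C = 1/(ωC) = 174.9 Ω
Branch 1: Z₁ = R = 27.60 Ω
Branch 2 (series LC): Z₂ = j(X_L − X_C) = j129.0 Ω
Parallel: Z = Z₁Z₂/(Z₁+Z₂), |Z| = 26.99 Ω, ∠Z = 12.08°
cos φ = cos(12.08°) = 0.9779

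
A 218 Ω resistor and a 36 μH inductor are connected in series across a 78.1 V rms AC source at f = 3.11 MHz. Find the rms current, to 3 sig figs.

ω = 2πf = 1.954e+07 rad/s
X_L = ωL = 703 Ω
Z = 218 + j703 Ω
|Z| = √(218² + 703²) = 736 Ω
I = V/|Z| = 78.1/736 = 106 mA

106 mA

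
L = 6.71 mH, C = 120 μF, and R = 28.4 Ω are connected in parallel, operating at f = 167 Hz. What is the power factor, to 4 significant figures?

0.9093

ω = 2πf = 1049 rad/s
X_L = ωL = 7.041 Ω
X_C = 1/(ωC) = 7.942 Ω
Parallel: admittances add. Y = 1/R + 1/(jωL) + jωC
Y = (0.03521 − j0.01612) S
|Y| = 0.03872 S → |Z| = 1/|Y| = 25.82 Ω, ∠Z = −∠Y = 24.59°
cos φ = cos(24.59°) = 0.9093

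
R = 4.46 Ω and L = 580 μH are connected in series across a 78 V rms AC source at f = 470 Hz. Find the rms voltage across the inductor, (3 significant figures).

28.0 V

ω = 2πf = 2953 rad/s
X_L = ωL = 1.71 Ω
Z = 4.46 + j1.71 Ω
|Z| = √(4.46² + 1.71²) = 4.78 Ω
I = V/|Z| = 16.3 A
V_L = I·|Z_L| = 16.3 × 1.71 = 28.0 V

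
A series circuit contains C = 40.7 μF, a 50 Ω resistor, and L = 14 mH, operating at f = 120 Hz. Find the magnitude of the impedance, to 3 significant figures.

54.6 Ω

ω = 2πf = 754.0 rad/s
X_L = ωL = 10.6 Ω
X_C = 1/(ωC) = 32.6 Ω
Net reactance X = X_L − X_C = -22.0 Ω
Z = 50.0 − j22.0 Ω
|Z| = √(50.0² + 22.0²) = 54.6 Ω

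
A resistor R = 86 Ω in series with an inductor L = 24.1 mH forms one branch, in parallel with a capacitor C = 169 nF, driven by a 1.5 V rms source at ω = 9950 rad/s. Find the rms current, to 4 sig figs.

3.616 mA

X_L = ωL = 239.8 Ω
X_C = 1/(ωC) = 594.7 Ω
Branch 1 (R+jX_L): Z₁ = 86.00 + j239.8 Ω, |Z₁| = 254.8 Ω
Branch 2 (−jX_C): Z₂ = −j594.7 Ω
Parallel: Z = Z₁Z₂/(Z₁+Z₂), |Z| = 414.9 Ω, ∠Z = 56.65°
I = V/|Z| = 1.5/414.9 = 3.616 mA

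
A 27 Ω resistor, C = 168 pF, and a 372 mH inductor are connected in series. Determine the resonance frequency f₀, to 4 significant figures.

ω₀ = 1/√(LC) = 1/√(0.372 × 1.68e-10) = 126500 rad/s
f₀ = ω₀/(2π) = 20.13 kHz

20.13 kHz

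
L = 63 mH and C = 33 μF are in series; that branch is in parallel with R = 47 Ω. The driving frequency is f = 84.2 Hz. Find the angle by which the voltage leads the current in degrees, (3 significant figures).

ω = 2πf = 529.0 rad/s
X_L = ωL = 33.3 Ω
X_C = 1/(ωC) = 57.3 Ω
Branch 1: Z₁ = R = 47.0 Ω
Branch 2 (series LC): Z₂ = j(X_L − X_C) = −j23.9 Ω
Parallel: Z = Z₁Z₂/(Z₁+Z₂), |Z| = 21.3 Ω, ∠Z = -63.0°

-63.0°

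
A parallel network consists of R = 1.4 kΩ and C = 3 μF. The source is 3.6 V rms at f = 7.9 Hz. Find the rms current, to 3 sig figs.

2.63 mA

ω = 2πf = 49.64 rad/s
X_C = 1/(ωC) = 6720 Ω
Parallel: admittances add. Y = 1/R + jωC
Y = (0.000714 + j0.000149) S
|Y| = 0.000730 S → |Z| = 1/|Y| = 1370 Ω, ∠Z = −∠Y = -11.8°
I = V/|Z| = 3.6/1370 = 2.63 mA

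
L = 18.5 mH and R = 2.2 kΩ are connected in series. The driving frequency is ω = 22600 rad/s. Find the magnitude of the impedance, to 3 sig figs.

X_L = ωL = 418 Ω
Z = 2200 + j418 Ω
|Z| = √(2200² + 418²) = 2240 Ω

2240 Ω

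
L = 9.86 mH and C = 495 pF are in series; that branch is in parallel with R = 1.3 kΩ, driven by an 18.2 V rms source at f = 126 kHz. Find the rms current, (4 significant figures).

14.42 mA

ω = 2πf = 791700 rad/s
X_L = ωL = 7806 Ω
X_C = 1/(ωC) = 2552 Ω
Branch 1: Z₁ = R = 1300 Ω
Branch 2 (series LC): Z₂ = j(X_L − X_C) = j5254 Ω
Parallel: Z = Z₁Z₂/(Z₁+Z₂), |Z| = 1262 Ω, ∠Z = 13.90°
I = V/|Z| = 18.2/1262 = 14.42 mA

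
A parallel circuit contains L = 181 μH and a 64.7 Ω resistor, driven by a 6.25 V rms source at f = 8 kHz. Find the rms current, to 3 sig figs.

ω = 2πf = 50270 rad/s
X_L = ωL = 9.10 Ω
Parallel: admittances add. Y = 1/R + 1/(jωL)
Y = (0.0155 − j0.110) S
|Y| = 0.111 S → |Z| = 1/|Y| = 9.01 Ω, ∠Z = −∠Y = 82.0°
I = V/|Z| = 6.25/9.01 = 694 mA

694 mA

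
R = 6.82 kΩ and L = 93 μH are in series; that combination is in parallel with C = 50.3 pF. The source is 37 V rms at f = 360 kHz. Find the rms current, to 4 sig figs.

ω = 2πf = 2.262e+06 rad/s
X_L = ωL = 210.4 Ω
X_C = 1/(ωC) = 8789 Ω
Branch 1 (R+jX_L): Z₁ = 6820 + j210.4 Ω, |Z₁| = 6823 Ω
Branch 2 (−jX_C): Z₂ = −j8789 Ω
Parallel: Z = Z₁Z₂/(Z₁+Z₂), |Z| = 5472 Ω, ∠Z = -36.72°
I = V/|Z| = 37/5472 = 6.762 mA

6.762 mA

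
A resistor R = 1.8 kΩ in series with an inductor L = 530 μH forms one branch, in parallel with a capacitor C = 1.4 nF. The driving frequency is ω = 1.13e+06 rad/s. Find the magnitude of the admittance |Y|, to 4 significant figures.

1.501 mS

X_L = ωL = 598.9 Ω
X_C = 1/(ωC) = 632.1 Ω
Branch 1 (R+jX_L): Z₁ = 1800 + j598.9 Ω, |Z₁| = 1897 Ω
Branch 2 (−jX_C): Z₂ = −j632.1 Ω
Parallel: Z = Z₁Z₂/(Z₁+Z₂), |Z| = 666.1 Ω, ∠Z = -70.54°
|Y| = 1/|Z| = 1.501 mS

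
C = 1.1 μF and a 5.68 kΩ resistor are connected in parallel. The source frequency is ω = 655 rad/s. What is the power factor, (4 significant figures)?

0.2374

X_C = 1/(ωC) = 1388 Ω
Parallel: admittances add. Y = 1/R + jωC
Y = (0.0001761 + j0.0007205) S
|Y| = 0.0007417 S → |Z| = 1/|Y| = 1348 Ω, ∠Z = −∠Y = -76.27°
cos φ = cos(-76.27°) = 0.2374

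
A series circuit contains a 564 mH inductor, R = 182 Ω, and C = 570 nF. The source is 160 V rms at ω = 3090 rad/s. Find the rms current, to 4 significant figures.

134.6 mA

X_L = ωL = 1743 Ω
X_C = 1/(ωC) = 567.8 Ω
Net reactance X = X_L − X_C = 1175 Ω
Z = 182.0 + j1175 Ω
|Z| = √(182.0² + 1175²) = 1189 Ω
I = V/|Z| = 160/1189 = 134.6 mA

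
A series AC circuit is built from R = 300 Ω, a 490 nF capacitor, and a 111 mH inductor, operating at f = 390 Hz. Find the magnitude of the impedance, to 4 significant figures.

ω = 2πf = 2450 rad/s
X_L = ωL = 272.0 Ω
X_C = 1/(ωC) = 832.8 Ω
Net reactance X = X_L − X_C = -560.8 Ω
Z = 300.0 − j560.8 Ω
|Z| = √(300.0² + 560.8²) = 636.0 Ω

636.0 Ω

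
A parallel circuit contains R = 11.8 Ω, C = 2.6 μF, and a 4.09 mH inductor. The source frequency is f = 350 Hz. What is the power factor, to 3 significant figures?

0.626

ω = 2πf = 2199 rad/s
X_L = ωL = 8.99 Ω
X_C = 1/(ωC) = 175 Ω
Parallel: admittances add. Y = 1/R + 1/(jωL) + jωC
Y = (0.0847 − j0.105) S
|Y| = 0.135 S → |Z| = 1/|Y| = 7.39 Ω, ∠Z = −∠Y = 51.2°
cos φ = cos(51.2°) = 0.626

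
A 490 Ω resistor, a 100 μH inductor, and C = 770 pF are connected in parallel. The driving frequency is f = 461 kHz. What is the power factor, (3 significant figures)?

0.858

ω = 2πf = 2.897e+06 rad/s
X_L = ωL = 290 Ω
X_C = 1/(ωC) = 448 Ω
Parallel: admittances add. Y = 1/R + 1/(jωL) + jωC
Y = (0.00204 − j0.00122) S
|Y| = 0.00238 S → |Z| = 1/|Y| = 420 Ω, ∠Z = −∠Y = 30.9°
cos φ = cos(30.9°) = 0.858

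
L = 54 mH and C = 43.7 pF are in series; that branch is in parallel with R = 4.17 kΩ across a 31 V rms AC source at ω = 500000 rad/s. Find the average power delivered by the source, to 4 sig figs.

230.5 mW

X_L = ωL = 27000 Ω
X_C = 1/(ωC) = 45770 Ω
Branch 1: Z₁ = R = 4170 Ω
Branch 2 (series LC): Z₂ = j(X_L − X_C) = −j18770 Ω
Parallel: Z = Z₁Z₂/(Z₁+Z₂), |Z| = 4071 Ω, ∠Z = -12.53°
I = V/|Z| = 7.615 mA
P = VI cos φ = 31 × 0.007615 × cos(-12.53°) = 230.5 mW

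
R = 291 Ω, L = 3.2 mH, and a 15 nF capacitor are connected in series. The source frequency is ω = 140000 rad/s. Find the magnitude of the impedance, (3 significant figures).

X_L = ωL = 448 Ω
X_C = 1/(ωC) = 476 Ω
Net reactance X = X_L − X_C = -28.2 Ω
Z = 291 − j28.2 Ω
|Z| = √(291² + 28.2²) = 292 Ω

292 Ω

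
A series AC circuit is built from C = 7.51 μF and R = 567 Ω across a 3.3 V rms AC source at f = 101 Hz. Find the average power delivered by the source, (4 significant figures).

16.89 mW

ω = 2πf = 634.6 rad/s
X_C = 1/(ωC) = 209.8 Ω
Z = 567.0 − j209.8 Ω
|Z| = √(567.0² + 209.8²) = 604.6 Ω
∠Z = arctan(-209.8/567.0) = -20.31°
I = V/|Z| = 5.458 mA
P = VI cos φ = 3.3 × 0.005458 × cos(-20.31°) = 16.89 mW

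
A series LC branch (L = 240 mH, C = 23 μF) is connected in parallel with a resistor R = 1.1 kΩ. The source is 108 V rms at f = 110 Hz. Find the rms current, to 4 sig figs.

ω = 2πf = 691.2 rad/s
X_L = ωL = 165.9 Ω
X_C = 1/(ωC) = 62.91 Ω
Branch 1: Z₁ = R = 1100 Ω
Branch 2 (series LC): Z₂ = j(X_L − X_C) = j103.0 Ω
Parallel: Z = Z₁Z₂/(Z₁+Z₂), |Z| = 102.5 Ω, ∠Z = 84.65°
I = V/|Z| = 108/102.5 = 1.053 A

1.053 A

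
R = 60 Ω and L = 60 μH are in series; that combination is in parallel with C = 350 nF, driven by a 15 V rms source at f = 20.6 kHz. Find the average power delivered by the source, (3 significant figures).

3.69 W

ω = 2πf = 129400 rad/s
X_L = ωL = 7.77 Ω
X_C = 1/(ωC) = 22.1 Ω
Branch 1 (R+jX_L): Z₁ = 60.0 + j7.77 Ω, |Z₁| = 60.5 Ω
Branch 2 (−jX_C): Z₂ = −j22.1 Ω
Parallel: Z = Z₁Z₂/(Z₁+Z₂), |Z| = 21.7 Ω, ∠Z = -69.2°
I = V/|Z| = 693 mA
P = VI cos φ = 15 × 0.693 × cos(-69.2°) = 3.69 W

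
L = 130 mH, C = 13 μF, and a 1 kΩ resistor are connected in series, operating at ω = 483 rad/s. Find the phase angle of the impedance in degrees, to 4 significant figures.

X_L = ωL = 62.79 Ω
X_C = 1/(ωC) = 159.3 Ω
Net reactance X = X_L − X_C = -96.47 Ω
Z = 1000 − j96.47 Ω
|Z| = √(1000² + 96.47²) = 1005 Ω
∠Z = arctan(-96.47/1000) = -5.510°

-5.510°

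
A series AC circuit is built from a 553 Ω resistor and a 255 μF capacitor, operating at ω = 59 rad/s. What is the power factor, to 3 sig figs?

0.993

X_C = 1/(ωC) = 66.5 Ω
Z = 553 − j66.5 Ω
|Z| = √(553² + 66.5²) = 557 Ω
∠Z = arctan(-66.5/553) = -6.85°
cos φ = cos(-6.85°) = 0.993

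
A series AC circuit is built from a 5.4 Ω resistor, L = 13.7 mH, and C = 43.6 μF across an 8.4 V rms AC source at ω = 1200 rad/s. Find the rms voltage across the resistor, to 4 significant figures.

X_L = ωL = 16.44 Ω
X_C = 1/(ωC) = 19.11 Ω
Net reactance X = X_L − X_C = -2.673 Ω
Z = 5.400 − j2.673 Ω
|Z| = √(5.400² + 2.673²) = 6.025 Ω
I = V/|Z| = 1.394 A
V_R = I·|Z_R| = 1.394 × 5.400 = 7.528 V

7.528 V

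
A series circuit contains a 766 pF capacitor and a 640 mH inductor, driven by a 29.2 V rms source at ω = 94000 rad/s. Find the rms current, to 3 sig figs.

X_L = ωL = 60200 Ω
X_C = 1/(ωC) = 13900 Ω
Net reactance X = X_L − X_C = 46300 Ω
Z = j46300 Ω
|Z| = √(0² + 46300²) = 46300 Ω
I = V/|Z| = 29.2/46300 = 631 μA

631 μA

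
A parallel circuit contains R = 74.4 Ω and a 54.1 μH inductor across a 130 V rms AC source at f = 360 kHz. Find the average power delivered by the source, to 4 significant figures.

ω = 2πf = 2.262e+06 rad/s
X_L = ωL = 122.4 Ω
Parallel: admittances add. Y = 1/R + 1/(jωL)
Y = (0.01344 − j0.008172) S
|Y| = 0.01573 S → |Z| = 1/|Y| = 63.57 Ω, ∠Z = −∠Y = 31.30°
I = V/|Z| = 2.045 A
P = VI cos φ = 130 × 2.045 × cos(31.30°) = 227.2 W

227.2 W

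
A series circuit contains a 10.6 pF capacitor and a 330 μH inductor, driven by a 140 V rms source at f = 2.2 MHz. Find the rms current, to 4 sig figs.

61.86 mA

ω = 2πf = 1.382e+07 rad/s
X_L = ωL = 4562 Ω
X_C = 1/(ωC) = 6825 Ω
Net reactance X = X_L − X_C = -2263 Ω
Z = − j2263 Ω
|Z| = √(0² + 2263²) = 2263 Ω
I = V/|Z| = 140/2263 = 61.86 mA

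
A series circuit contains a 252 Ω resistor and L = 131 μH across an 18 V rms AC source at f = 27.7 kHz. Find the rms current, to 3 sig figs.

ω = 2πf = 174000 rad/s
X_L = ωL = 22.8 Ω
Z = 252 + j22.8 Ω
|Z| = √(252² + 22.8²) = 253 Ω
I = V/|Z| = 18/253 = 71.1 mA

71.1 mA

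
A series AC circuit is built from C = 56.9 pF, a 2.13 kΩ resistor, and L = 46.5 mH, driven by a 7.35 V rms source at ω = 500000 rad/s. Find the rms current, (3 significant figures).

608 μA

X_L = ωL = 23200 Ω
X_C = 1/(ωC) = 35100 Ω
Net reactance X = X_L − X_C = -11900 Ω
Z = 2130 − j11900 Ω
|Z| = √(2130² + 11900²) = 12100 Ω
I = V/|Z| = 7.35/12100 = 608 μA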